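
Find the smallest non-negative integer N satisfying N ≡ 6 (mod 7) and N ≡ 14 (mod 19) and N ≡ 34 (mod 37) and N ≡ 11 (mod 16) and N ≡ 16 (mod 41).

The moduli are pairwise coprime; M = 7·19·37·16·41 = 3228176.
M/7 = 461168; 461168 ≡ 1 (mod 7), inverse 1.
M/19 = 169904; 169904 ≡ 6 (mod 19); 6·16 ≡ 1, so inverse 16.
M/37 = 87248; 87248 ≡ 2 (mod 37); 2·19 ≡ 1, so inverse 19.
M/16 = 201761; 201761 ≡ 1 (mod 16), inverse 1.
M/41 = 78736; 78736 ≡ 16 (mod 41); 16·18 ≡ 1, so inverse 18.
N ≡ 6·461168·1 + 14·169904·16 + 34·87248·19 + 11·201761·1 + 16·78736·18 = 122083051.
122083051 mod 3228176 = 2640539.

2640539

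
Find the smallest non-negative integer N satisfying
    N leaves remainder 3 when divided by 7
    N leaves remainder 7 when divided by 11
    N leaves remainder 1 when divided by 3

73

The moduli are pairwise coprime; M = 7·11·3 = 231.
M/7 = 33; 33 ≡ 5 (mod 7); 5·3 ≡ 1, so inverse 3.
M/11 = 21; 21 ≡ 10 (mod 11); 10·10 ≡ 1, so inverse 10.
M/3 = 77; 77 ≡ 2 (mod 3); 2·2 ≡ 1, so inverse 2.
N ≡ 3·33·3 + 7·21·10 + 1·77·2 = 1921.
1921 mod 231 = 73.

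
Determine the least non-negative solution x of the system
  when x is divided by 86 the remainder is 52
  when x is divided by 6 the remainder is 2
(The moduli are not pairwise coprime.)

gcd(86, 6) = 2 and 2 | (2 − 52), so the pair is consistent; merging gives x ≡ 224 (mod 258), where 258 = lcm(86, 6).
The solution is unique modulo lcm(86, 6) = 258.

224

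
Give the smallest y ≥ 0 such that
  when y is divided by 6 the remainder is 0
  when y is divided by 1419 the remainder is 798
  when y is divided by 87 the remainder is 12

23502

gcd(6, 1419) = 3 and 3 | (798 − 0), so the pair is consistent; merging gives y ≡ 798 (mod 2838), where 2838 = lcm(6, 1419).
gcd(2838, 87) = 3 and 3 | (12 − 798), so the pair is consistent; merging gives y ≡ 23502 (mod 82302), where 82302 = lcm(2838, 87).
The solution is unique modulo lcm(6, 1419, 87) = 82302.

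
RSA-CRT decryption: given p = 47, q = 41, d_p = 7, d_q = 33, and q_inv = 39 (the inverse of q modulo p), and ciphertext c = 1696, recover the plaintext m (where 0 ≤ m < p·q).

404

m₁ = c^(d_p) mod p: c ≡ 4 (mod 47), and 4^7 mod 47 = 28.
m₂ = c^(d_q) mod q: c ≡ 15 (mod 41), and 15^33 mod 41 = 35.
h = q_inv·(m₁ − m₂) mod p = 39·(28 − 35) mod 47 = 9.
m = m₂ + h·q = 35 + 9·41 = 404.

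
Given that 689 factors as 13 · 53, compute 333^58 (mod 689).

Mod 13: 333 ≡ 8; by Fermat, exponent reduces to 58 mod 12 = 10; 8^10 ≡ 12 (mod 13).
Mod 53: 333 ≡ 15; by Fermat, exponent reduces to 58 mod 52 = 6; 15^6 ≡ 24 (mod 53).
Combine by CRT: x ≡ 12 (mod 13), x ≡ 24 (mod 53) ⇒ x ≡ 77 (mod 689).

77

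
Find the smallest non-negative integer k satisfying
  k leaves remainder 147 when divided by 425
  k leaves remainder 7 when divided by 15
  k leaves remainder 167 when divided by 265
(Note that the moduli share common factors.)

8647

gcd(425, 15) = 5 and 5 | (7 − 147), so the pair is consistent; merging gives k ≡ 997 (mod 1275), where 1275 = lcm(425, 15).
gcd(1275, 265) = 5 and 5 | (167 − 997), so the pair is consistent; merging gives k ≡ 8647 (mod 67575), where 67575 = lcm(1275, 265).
The solution is unique modulo lcm(425, 15, 265) = 67575.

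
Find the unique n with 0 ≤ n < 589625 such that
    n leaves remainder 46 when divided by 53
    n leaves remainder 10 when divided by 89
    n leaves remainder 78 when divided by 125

56703

The moduli are pairwise coprime; M = 53·89·125 = 589625.
M/53 = 11125; 11125 ≡ 48 (mod 53); 48·21 ≡ 1, so inverse 21.
M/89 = 6625; 6625 ≡ 39 (mod 89); 39·16 ≡ 1, so inverse 16.
M/125 = 4717; 4717 ≡ 92 (mod 125); 92·53 ≡ 1, so inverse 53.
n ≡ 46·11125·21 + 10·6625·16 + 78·4717·53 = 31306828.
31306828 mod 589625 = 56703.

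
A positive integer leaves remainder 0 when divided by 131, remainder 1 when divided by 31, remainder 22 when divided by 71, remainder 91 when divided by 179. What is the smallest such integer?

29260684

Combine the congruences pairwise.
From k ≡ 0 (mod 131) write k = 0 + 131t. Substituting into k ≡ 1 (mod 31) gives 131t ≡ 1 (mod 31), and since 7⁻¹ ≡ 9 (mod 31), t ≡ 9. Hence k ≡ 0 + 131·9 = 1179 (mod 4061).
From k ≡ 1179 (mod 4061) write k = 1179 + 4061t. Substituting into k ≡ 22 (mod 71) gives 4061t ≡ 50 (mod 71), and since 14⁻¹ ≡ 66 (mod 71), t ≡ 34. Hence k ≡ 1179 + 4061·34 = 139253 (mod 288331).
From k ≡ 139253 (mod 288331) write k = 139253 + 288331t. Substituting into k ≡ 91 (mod 179) gives 288331t ≡ 100 (mod 179), and since 141⁻¹ ≡ 146 (mod 179), t ≡ 101. Hence k ≡ 139253 + 288331·101 = 29260684 (mod 51611249).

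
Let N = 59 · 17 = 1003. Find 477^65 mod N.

Mod 59: 477 ≡ 5; by Fermat, exponent reduces to 65 mod 58 = 7; 5^7 ≡ 9 (mod 59).
Mod 17: 477 ≡ 1; by Fermat, exponent reduces to 65 mod 16 = 1; 1^1 ≡ 1 (mod 17).
Combine by CRT: x ≡ 9 (mod 59), x ≡ 1 (mod 17) ⇒ x ≡ 953 (mod 1003).

953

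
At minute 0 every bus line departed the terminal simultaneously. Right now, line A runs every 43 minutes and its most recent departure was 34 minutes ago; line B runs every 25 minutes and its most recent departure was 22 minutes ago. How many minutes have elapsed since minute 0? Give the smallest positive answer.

722

From t ≡ 34 (mod 43) write t = 34 + 43s. Substituting into t ≡ 22 (mod 25) gives 43s ≡ 13 (mod 25), and since 18⁻¹ ≡ 7 (mod 25), s ≡ 16. Hence t ≡ 34 + 43·16 = 722 (mod 1075).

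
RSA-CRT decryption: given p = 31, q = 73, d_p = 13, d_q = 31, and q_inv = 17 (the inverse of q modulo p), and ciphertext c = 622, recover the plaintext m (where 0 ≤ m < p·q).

m₁ = c^(d_p) mod p: c ≡ 2 (mod 31), and 2^13 mod 31 = 8.
m₂ = c^(d_q) mod q: c ≡ 38 (mod 73), and 38^31 mod 73 = 50.
h = q_inv·(m₁ − m₂) mod p = 17·(8 − 50) mod 31 = 30.
m = m₂ + h·q = 50 + 30·73 = 2240.

2240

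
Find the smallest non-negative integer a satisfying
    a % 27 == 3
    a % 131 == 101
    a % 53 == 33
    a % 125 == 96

8992596

From a ≡ 3 (mod 27) write a = 3 + 27t. Substituting into a ≡ 101 (mod 131) gives 27t ≡ 98 (mod 131), and since 27⁻¹ ≡ 34 (mod 131), t ≡ 57. Hence a ≡ 3 + 27·57 = 1542 (mod 3537).
From a ≡ 1542 (mod 3537) write a = 1542 + 3537t. Substituting into a ≡ 33 (mod 53) gives 3537t ≡ 28 (mod 53), and since 39⁻¹ ≡ 34 (mod 53), t ≡ 51. Hence a ≡ 1542 + 3537·51 = 181929 (mod 187461).
From a ≡ 181929 (mod 187461) write a = 181929 + 187461t. Substituting into a ≡ 96 (mod 125) gives 187461t ≡ 42 (mod 125), and since 86⁻¹ ≡ 16 (mod 125), t ≡ 47. Hence a ≡ 181929 + 187461·47 = 8992596 (mod 23432625).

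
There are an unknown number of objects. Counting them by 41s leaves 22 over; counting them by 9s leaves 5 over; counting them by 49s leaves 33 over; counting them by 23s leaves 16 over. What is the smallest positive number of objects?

60989

The moduli are pairwise coprime; M = 41·9·49·23 = 415863.
M/41 = 10143; 10143 ≡ 16 (mod 41); 16·18 ≡ 1, so inverse 18.
M/9 = 46207; 46207 ≡ 1 (mod 9), inverse 1.
M/49 = 8487; 8487 ≡ 10 (mod 49); 10·5 ≡ 1, so inverse 5.
M/23 = 18081; 18081 ≡ 3 (mod 23); 3·8 ≡ 1, so inverse 8.
N ≡ 22·10143·18 + 5·46207·1 + 33·8487·5 + 16·18081·8 = 7962386.
7962386 mod 415863 = 60989.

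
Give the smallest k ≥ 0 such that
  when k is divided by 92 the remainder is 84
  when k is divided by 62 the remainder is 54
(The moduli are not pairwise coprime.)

2844

gcd(92, 62) = 2 and 2 | (54 − 84), so the pair is consistent; merging gives k ≡ 2844 (mod 2852), where 2852 = lcm(92, 62).
The solution is unique modulo lcm(92, 62) = 2852.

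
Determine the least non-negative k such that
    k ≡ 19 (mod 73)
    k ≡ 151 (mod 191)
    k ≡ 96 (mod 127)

Combine the congruences pairwise.
From k ≡ 19 (mod 73) write k = 19 + 73t. Substituting into k ≡ 151 (mod 191) gives 73t ≡ 132 (mod 191), and since 73⁻¹ ≡ 157 (mod 191), t ≡ 96. Hence k ≡ 19 + 73·96 = 7027 (mod 13943).
From k ≡ 7027 (mod 13943) write k = 7027 + 13943t. Substituting into k ≡ 96 (mod 127) gives 13943t ≡ 54 (mod 127), and since 100⁻¹ ≡ 47 (mod 127), t ≡ 125. Hence k ≡ 7027 + 13943·125 = 1749902 (mod 1770761).

1749902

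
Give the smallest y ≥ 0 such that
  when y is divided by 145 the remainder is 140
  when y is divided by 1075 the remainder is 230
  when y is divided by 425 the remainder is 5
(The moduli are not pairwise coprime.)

419480

gcd(145, 1075) = 5 and 5 | (230 − 140), so the pair is consistent; merging gives y ≡ 14205 (mod 31175), where 31175 = lcm(145, 1075).
gcd(31175, 425) = 25 and 25 | (5 − 14205), so the pair is consistent; merging gives y ≡ 419480 (mod 529975), where 529975 = lcm(31175, 425).
The solution is unique modulo lcm(145, 1075, 425) = 529975.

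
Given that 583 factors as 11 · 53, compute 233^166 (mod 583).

Mod 11: 233 ≡ 2; by Fermat, exponent reduces to 166 mod 10 = 6; 2^6 ≡ 9 (mod 11).
Mod 53: 233 ≡ 21; by Fermat, exponent reduces to 166 mod 52 = 10; 21^10 ≡ 40 (mod 53).
Combine by CRT: x ≡ 9 (mod 11), x ≡ 40 (mod 53) ⇒ x ≡ 570 (mod 583).

570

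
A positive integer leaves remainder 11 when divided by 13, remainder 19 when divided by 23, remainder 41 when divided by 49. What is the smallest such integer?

The moduli are pairwise coprime; N = 13·23·49 = 14651.
N/13 = 1127; 1127 ≡ 9 (mod 13); 9·3 ≡ 1, so inverse 3.
N/23 = 637; 637 ≡ 16 (mod 23); 16·13 ≡ 1, so inverse 13.
N/49 = 299; 299 ≡ 5 (mod 49); 5·10 ≡ 1, so inverse 10.
x ≡ 11·1127·3 + 19·637·13 + 41·299·10 = 317120.
317120 mod 14651 = 9449.

9449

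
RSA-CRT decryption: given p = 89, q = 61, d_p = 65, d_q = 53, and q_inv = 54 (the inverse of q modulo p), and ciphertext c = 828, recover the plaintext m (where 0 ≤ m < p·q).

m₁ = c^(d_p) mod p: c ≡ 27 (mod 89), and 27^65 mod 89 = 54.
m₂ = c^(d_q) mod q: c ≡ 35 (mod 61), and 35^53 mod 61 = 43.
h = q_inv·(m₁ − m₂) mod p = 54·(54 − 43) mod 89 = 60.
m = m₂ + h·q = 43 + 60·61 = 3703.

3703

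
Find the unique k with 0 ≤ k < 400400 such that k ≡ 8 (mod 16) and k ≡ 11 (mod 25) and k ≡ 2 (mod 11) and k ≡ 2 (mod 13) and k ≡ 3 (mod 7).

The moduli are pairwise coprime; N = 16·25·11·13·7 = 400400.
N/16 = 25025; 25025 ≡ 1 (mod 16), inverse 1.
N/25 = 16016; 16016 ≡ 16 (mod 25); 16·11 ≡ 1, so inverse 11.
N/11 = 36400; 36400 ≡ 1 (mod 11), inverse 1.
N/13 = 30800; 30800 ≡ 3 (mod 13); 3·9 ≡ 1, so inverse 9.
N/7 = 57200; 57200 ≡ 3 (mod 7); 3·5 ≡ 1, so inverse 5.
k ≡ 8·25025·1 + 11·16016·11 + 2·36400·1 + 2·30800·9 + 3·57200·5 = 3623336.
3623336 mod 400400 = 19736.

19736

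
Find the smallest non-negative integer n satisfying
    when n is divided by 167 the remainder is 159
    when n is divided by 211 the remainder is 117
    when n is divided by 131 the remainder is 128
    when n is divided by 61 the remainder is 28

153061838

Combine the congruences pairwise.
From n ≡ 159 (mod 167) write n = 159 + 167t. Substituting into n ≡ 117 (mod 211) gives 167t ≡ 169 (mod 211), and since 167⁻¹ ≡ 187 (mod 211), t ≡ 164. Hence n ≡ 159 + 167·164 = 27547 (mod 35237).
From n ≡ 27547 (mod 35237) write n = 27547 + 35237t. Substituting into n ≡ 128 (mod 131) gives 35237t ≡ 91 (mod 131), and since 129⁻¹ ≡ 65 (mod 131), t ≡ 20. Hence n ≡ 27547 + 35237·20 = 732287 (mod 4616047).
From n ≡ 732287 (mod 4616047) write n = 732287 + 4616047t. Substituting into n ≡ 28 (mod 61) gives 4616047t ≡ 46 (mod 61), and since 55⁻¹ ≡ 10 (mod 61), t ≡ 33. Hence n ≡ 732287 + 4616047·33 = 153061838 (mod 281578867).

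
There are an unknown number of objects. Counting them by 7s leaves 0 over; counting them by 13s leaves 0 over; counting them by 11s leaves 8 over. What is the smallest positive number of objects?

From N ≡ 0 (mod 7) write N = 0 + 7t. Substituting into N ≡ 0 (mod 13) gives 7t ≡ 0 (mod 13), and since 7⁻¹ ≡ 2 (mod 13), t ≡ 0. Hence N ≡ 0 + 7·0 = 0 (mod 91).
From N ≡ 0 (mod 91) write N = 0 + 91t. Substituting into N ≡ 8 (mod 11) gives 91t ≡ 8 (mod 11), and since 3⁻¹ ≡ 4 (mod 11), t ≡ 10. Hence N ≡ 0 + 91·10 = 910 (mod 1001).

910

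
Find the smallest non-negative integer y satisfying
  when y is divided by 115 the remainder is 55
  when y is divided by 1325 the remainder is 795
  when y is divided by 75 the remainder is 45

4770

gcd(115, 1325) = 5 and 5 | (795 − 55), so the pair is consistent; merging gives y ≡ 4770 (mod 30475), where 30475 = lcm(115, 1325).
gcd(30475, 75) = 25 and 25 | (45 − 4770), so the pair is consistent; merging gives y ≡ 4770 (mod 91425), where 91425 = lcm(30475, 75).
The solution is unique modulo lcm(115, 1325, 75) = 91425.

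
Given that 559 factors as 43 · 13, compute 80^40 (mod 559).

393

Mod 43: 80 ≡ 37; 37^40 ≡ 6 (mod 43).
Mod 13: 80 ≡ 2; by Fermat, exponent reduces to 40 mod 12 = 4; 2^4 ≡ 3 (mod 13).
Combine by CRT: x ≡ 6 (mod 43), x ≡ 3 (mod 13) ⇒ x ≡ 393 (mod 559).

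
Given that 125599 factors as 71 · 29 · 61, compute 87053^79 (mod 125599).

103352

Mod 71: 87053 ≡ 7; by Fermat, exponent reduces to 79 mod 70 = 9; 7^9 ≡ 47 (mod 71).
Mod 29: 87053 ≡ 24; by Fermat, exponent reduces to 79 mod 28 = 23; 24^23 ≡ 25 (mod 29).
Mod 61: 87053 ≡ 6; by Fermat, exponent reduces to 79 mod 60 = 19; 6^19 ≡ 18 (mod 61).
Combine by CRT: x ≡ 47 (mod 71), x ≡ 25 (mod 29), x ≡ 18 (mod 61) ⇒ x ≡ 103352 (mod 125599).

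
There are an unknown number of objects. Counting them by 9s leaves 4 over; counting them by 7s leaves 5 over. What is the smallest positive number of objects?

From N ≡ 4 (mod 9) write N = 4 + 9t. Substituting into N ≡ 5 (mod 7) gives 9t ≡ 1 (mod 7), and since 2⁻¹ ≡ 4 (mod 7), t ≡ 4. Hence N ≡ 4 + 9·4 = 40 (mod 63).

40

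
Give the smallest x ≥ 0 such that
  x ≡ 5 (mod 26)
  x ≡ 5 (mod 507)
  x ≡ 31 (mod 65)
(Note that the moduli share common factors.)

gcd(26, 507) = 13 and 13 | (5 − 5), so the pair is consistent; merging gives x ≡ 5 (mod 1014), where 1014 = lcm(26, 507).
gcd(1014, 65) = 13 and 13 | (31 − 5), so the pair is consistent; merging gives x ≡ 4061 (mod 5070), where 5070 = lcm(1014, 65).
The solution is unique modulo lcm(26, 507, 65) = 5070.

4061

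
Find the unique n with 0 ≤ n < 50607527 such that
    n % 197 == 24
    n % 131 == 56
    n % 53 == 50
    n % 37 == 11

1173947

Combine the congruences pairwise.
From n ≡ 24 (mod 197) write n = 24 + 197t. Substituting into n ≡ 56 (mod 131) gives 197t ≡ 32 (mod 131), and since 66⁻¹ ≡ 2 (mod 131), t ≡ 64. Hence n ≡ 24 + 197·64 = 12632 (mod 25807).
From n ≡ 12632 (mod 25807) write n = 12632 + 25807t. Substituting into n ≡ 50 (mod 53) gives 25807t ≡ 32 (mod 53), and since 49⁻¹ ≡ 13 (mod 53), t ≡ 45. Hence n ≡ 12632 + 25807·45 = 1173947 (mod 1367771).
From n ≡ 1173947 (mod 1367771) write n = 1173947 + 1367771t. Substituting into n ≡ 11 (mod 37) gives 1367771t ≡ 0 (mod 37), and since 29⁻¹ ≡ 23 (mod 37), t ≡ 0. Hence n ≡ 1173947 + 1367771·0 = 1173947 (mod 50607527).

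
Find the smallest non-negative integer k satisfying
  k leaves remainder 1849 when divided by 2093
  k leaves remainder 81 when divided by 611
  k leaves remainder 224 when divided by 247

1797643

Combine the congruences pairwise.
gcd(2093, 611) = 13 and 13 | (81 − 1849), so the pair is consistent; merging gives k ≡ 26965 (mod 98371), where 98371 = lcm(2093, 611).
gcd(98371, 247) = 13 and 13 | (224 − 26965), so the pair is consistent; merging gives k ≡ 1797643 (mod 1869049), where 1869049 = lcm(98371, 247).
The solution is unique modulo lcm(2093, 611, 247) = 1869049.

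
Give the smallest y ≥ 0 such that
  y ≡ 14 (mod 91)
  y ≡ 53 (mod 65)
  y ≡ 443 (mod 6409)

64533

gcd(91, 65) = 13 and 13 | (53 − 14), so the pair is consistent; merging gives y ≡ 378 (mod 455), where 455 = lcm(91, 65).
gcd(455, 6409) = 13 and 13 | (443 − 378), so the pair is consistent; merging gives y ≡ 64533 (mod 224315), where 224315 = lcm(455, 6409).
The solution is unique modulo lcm(91, 65, 6409) = 224315.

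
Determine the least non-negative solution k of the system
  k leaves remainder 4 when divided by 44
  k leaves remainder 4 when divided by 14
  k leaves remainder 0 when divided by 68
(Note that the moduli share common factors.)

gcd(44, 14) = 2 and 2 | (4 − 4), so the pair is consistent; merging gives k ≡ 4 (mod 308), where 308 = lcm(44, 14).
gcd(308, 68) = 4 and 4 | (0 − 4), so the pair is consistent; merging gives k ≡ 4624 (mod 5236), where 5236 = lcm(308, 68).
The solution is unique modulo lcm(44, 14, 68) = 5236.

4624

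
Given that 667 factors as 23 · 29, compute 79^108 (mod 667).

141

Mod 23: 79 ≡ 10; by Fermat, exponent reduces to 108 mod 22 = 20; 10^20 ≡ 3 (mod 23).
Mod 29: 79 ≡ 21; by Fermat, exponent reduces to 108 mod 28 = 24; 21^24 ≡ 25 (mod 29).
Combine by CRT: x ≡ 3 (mod 23), x ≡ 25 (mod 29) ⇒ x ≡ 141 (mod 667).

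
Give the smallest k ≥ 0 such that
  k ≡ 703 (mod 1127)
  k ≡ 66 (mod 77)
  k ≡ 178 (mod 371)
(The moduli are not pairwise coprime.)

Combine the congruences pairwise.
gcd(1127, 77) = 7 and 7 | (66 − 703), so the pair is consistent; merging gives k ≡ 10846 (mod 12397), where 12397 = lcm(1127, 77).
gcd(12397, 371) = 7 and 7 | (178 − 10846), so the pair is consistent; merging gives k ≡ 48037 (mod 657041), where 657041 = lcm(12397, 371).
The solution is unique modulo lcm(1127, 77, 371) = 657041.

48037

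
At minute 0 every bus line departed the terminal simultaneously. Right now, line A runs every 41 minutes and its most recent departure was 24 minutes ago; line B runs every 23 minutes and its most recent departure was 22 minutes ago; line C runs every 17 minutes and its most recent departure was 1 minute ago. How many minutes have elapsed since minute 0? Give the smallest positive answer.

Combine the congruences pairwise.
From t ≡ 24 (mod 41) write t = 24 + 41s. Substituting into t ≡ 22 (mod 23) gives 41s ≡ 21 (mod 23), and since 18⁻¹ ≡ 9 (mod 23), s ≡ 5. Hence t ≡ 24 + 41·5 = 229 (mod 943).
From t ≡ 229 (mod 943) write t = 229 + 943s. Substituting into t ≡ 1 (mod 17) gives 943s ≡ 10 (mod 17), and since 8⁻¹ ≡ 15 (mod 17), s ≡ 14. Hence t ≡ 229 + 943·14 = 13431 (mod 16031).

13431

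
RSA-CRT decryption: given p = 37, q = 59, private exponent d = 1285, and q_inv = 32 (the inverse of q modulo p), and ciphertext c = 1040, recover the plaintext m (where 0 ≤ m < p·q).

d_p = d mod (p−1) = 1285 mod 36 = 25; d_q = d mod (q−1) = 9.
m₁ = c^(d_p) mod p: c ≡ 4 (mod 37), and 4^25 mod 37 = 30.
m₂ = c^(d_q) mod q: c ≡ 37 (mod 59), and 37^9 mod 59 = 55.
h = q_inv·(m₁ − m₂) mod p = 32·(30 − 55) mod 37 = 14.
m = m₂ + h·q = 55 + 14·59 = 881.

881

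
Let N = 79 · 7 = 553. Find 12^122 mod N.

Mod 79: 12 ≡ 12; by Fermat, exponent reduces to 122 mod 78 = 44; 12^44 ≡ 18 (mod 79).
Mod 7: 12 ≡ 5; by Fermat, exponent reduces to 122 mod 6 = 2; 5^2 ≡ 4 (mod 7).
Combine by CRT: x ≡ 18 (mod 79), x ≡ 4 (mod 7) ⇒ x ≡ 18 (mod 553).

18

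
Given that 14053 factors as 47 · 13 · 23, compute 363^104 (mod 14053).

7294

Mod 47: 363 ≡ 34; by Fermat, exponent reduces to 104 mod 46 = 12; 34^12 ≡ 9 (mod 47).
Mod 13: 363 ≡ 12; by Fermat, exponent reduces to 104 mod 12 = 8; 12^8 ≡ 1 (mod 13).
Mod 23: 363 ≡ 18; by Fermat, exponent reduces to 104 mod 22 = 16; 18^16 ≡ 3 (mod 23).
Combine by CRT: x ≡ 9 (mod 47), x ≡ 1 (mod 13), x ≡ 3 (mod 23) ⇒ x ≡ 7294 (mod 14053).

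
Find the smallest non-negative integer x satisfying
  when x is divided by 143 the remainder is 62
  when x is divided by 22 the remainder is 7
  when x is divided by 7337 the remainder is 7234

146637

gcd(143, 22) = 11 and 11 | (7 − 62), so the pair is consistent; merging gives x ≡ 205 (mod 286), where 286 = lcm(143, 22).
gcd(286, 7337) = 11 and 11 | (7234 − 205), so the pair is consistent; merging gives x ≡ 146637 (mod 190762), where 190762 = lcm(286, 7337).
The solution is unique modulo lcm(143, 22, 7337) = 190762.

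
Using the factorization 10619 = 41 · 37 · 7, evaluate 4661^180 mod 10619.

778

Mod 41: 4661 ≡ 28; by Fermat, exponent reduces to 180 mod 40 = 20; 28^20 ≡ 40 (mod 41).
Mod 37: 4661 ≡ 36; since 36 | 180, by Fermat 36^180 ≡ 1 (mod 37).
Mod 7: 4661 ≡ 6; since 6 | 180, by Fermat 6^180 ≡ 1 (mod 7).
Combine by CRT: x ≡ 40 (mod 41), x ≡ 1 (mod 37), x ≡ 1 (mod 7) ⇒ x ≡ 778 (mod 10619).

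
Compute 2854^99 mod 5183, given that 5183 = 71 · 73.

Mod 71: 2854 ≡ 14; by Fermat, exponent reduces to 99 mod 70 = 29; 14^29 ≡ 66 (mod 71).
Mod 73: 2854 ≡ 7; by Fermat, exponent reduces to 99 mod 72 = 27; 7^27 ≡ 51 (mod 73).
Combine by CRT: x ≡ 66 (mod 71), x ≡ 51 (mod 73) ⇒ x ≡ 3190 (mod 5183).

3190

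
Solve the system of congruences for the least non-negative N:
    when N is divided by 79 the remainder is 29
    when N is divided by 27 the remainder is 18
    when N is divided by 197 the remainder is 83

5796

From N ≡ 29 (mod 79) write N = 29 + 79t. Substituting into N ≡ 18 (mod 27) gives 79t ≡ 16 (mod 27), and since 25⁻¹ ≡ 13 (mod 27), t ≡ 19. Hence N ≡ 29 + 79·19 = 1530 (mod 2133).
From N ≡ 1530 (mod 2133) write N = 1530 + 2133t. Substituting into N ≡ 83 (mod 197) gives 2133t ≡ 129 (mod 197), and since 163⁻¹ ≡ 168 (mod 197), t ≡ 2. Hence N ≡ 1530 + 2133·2 = 5796 (mod 420201).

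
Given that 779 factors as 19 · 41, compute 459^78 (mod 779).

558

Mod 19: 459 ≡ 3; by Fermat, exponent reduces to 78 mod 18 = 6; 3^6 ≡ 7 (mod 19).
Mod 41: 459 ≡ 8; by Fermat, exponent reduces to 78 mod 40 = 38; 8^38 ≡ 25 (mod 41).
Combine by CRT: x ≡ 7 (mod 19), x ≡ 25 (mod 41) ⇒ x ≡ 558 (mod 779).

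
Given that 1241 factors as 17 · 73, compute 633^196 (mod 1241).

Mod 17: 633 ≡ 4; by Fermat, exponent reduces to 196 mod 16 = 4; 4^4 ≡ 1 (mod 17).
Mod 73: 633 ≡ 49; by Fermat, exponent reduces to 196 mod 72 = 52; 49^52 ≡ 64 (mod 73).
Combine by CRT: x ≡ 1 (mod 17), x ≡ 64 (mod 73) ⇒ x ≡ 137 (mod 1241).

137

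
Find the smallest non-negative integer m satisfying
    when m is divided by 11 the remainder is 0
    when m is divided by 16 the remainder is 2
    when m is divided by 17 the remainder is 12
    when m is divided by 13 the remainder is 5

The moduli are pairwise coprime; N = 11·16·17·13 = 38896.
N/11 = 3536; 3536 ≡ 5 (mod 11); 5·9 ≡ 1, so inverse 9.
N/16 = 2431; 2431 ≡ 15 (mod 16); 15·15 ≡ 1, so inverse 15.
N/17 = 2288; 2288 ≡ 10 (mod 17); 10·12 ≡ 1, so inverse 12.
N/13 = 2992; 2992 ≡ 2 (mod 13); 2·7 ≡ 1, so inverse 7.
m ≡ 0·3536·9 + 2·2431·15 + 12·2288·12 + 5·2992·7 = 507122.
507122 mod 38896 = 1474.

1474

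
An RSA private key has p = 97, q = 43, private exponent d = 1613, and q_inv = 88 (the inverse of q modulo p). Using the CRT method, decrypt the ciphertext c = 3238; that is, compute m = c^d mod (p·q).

d_p = d mod (p−1) = 1613 mod 96 = 77; d_q = d mod (q−1) = 17.
m₁ = c^(d_p) mod p: c ≡ 37 (mod 97), and 37^77 mod 97 = 39.
m₂ = c^(d_q) mod q: c ≡ 13 (mod 43), and 13^17 mod 43 = 24.
h = q_inv·(m₁ − m₂) mod p = 88·(39 − 24) mod 97 = 59.
m = m₂ + h·q = 24 + 59·43 = 2561.

2561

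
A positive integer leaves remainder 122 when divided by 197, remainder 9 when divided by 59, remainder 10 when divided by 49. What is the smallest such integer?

From m ≡ 122 (mod 197) write m = 122 + 197t. Substituting into m ≡ 9 (mod 59) gives 197t ≡ 5 (mod 59), and since 20⁻¹ ≡ 3 (mod 59), t ≡ 15. Hence m ≡ 122 + 197·15 = 3077 (mod 11623).
From m ≡ 3077 (mod 11623) write m = 3077 + 11623t. Substituting into m ≡ 10 (mod 49) gives 11623t ≡ 20 (mod 49), and since 10⁻¹ ≡ 5 (mod 49), t ≡ 2. Hence m ≡ 3077 + 11623·2 = 26323 (mod 569527).

26323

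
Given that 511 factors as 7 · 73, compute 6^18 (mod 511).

Mod 7: 6 ≡ 6; since 6 | 18, by Fermat 6^18 ≡ 1 (mod 7).
Mod 73: 6 ≡ 6; 6^18 ≡ 72 (mod 73).
Combine by CRT: x ≡ 1 (mod 7), x ≡ 72 (mod 73) ⇒ x ≡ 218 (mod 511).

218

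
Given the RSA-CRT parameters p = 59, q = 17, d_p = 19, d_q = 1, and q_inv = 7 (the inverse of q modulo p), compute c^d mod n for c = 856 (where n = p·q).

805

m₁ = c^(d_p) mod p: c ≡ 30 (mod 59), and 30^19 mod 59 = 38.
m₂ = c^(d_q) mod q: c ≡ 6 (mod 17), and 6^1 mod 17 = 6.
h = q_inv·(m₁ − m₂) mod p = 7·(38 − 6) mod 59 = 47.
m = m₂ + h·q = 6 + 47·17 = 805.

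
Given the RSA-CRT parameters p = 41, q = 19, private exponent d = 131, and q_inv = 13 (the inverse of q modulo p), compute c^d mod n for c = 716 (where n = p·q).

d_p = d mod (p−1) = 131 mod 40 = 11; d_q = d mod (q−1) = 5.
m₁ = c^(d_p) mod p: c ≡ 19 (mod 41), and 19^11 mod 41 = 34.
m₂ = c^(d_q) mod q: c ≡ 13 (mod 19), and 13^5 mod 19 = 14.
h = q_inv·(m₁ − m₂) mod p = 13·(34 − 14) mod 41 = 14.
m = m₂ + h·q = 14 + 14·19 = 280.

280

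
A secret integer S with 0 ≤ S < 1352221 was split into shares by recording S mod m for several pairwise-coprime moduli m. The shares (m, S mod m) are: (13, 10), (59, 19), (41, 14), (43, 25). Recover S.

From S ≡ 10 (mod 13) write S = 10 + 13t. Substituting into S ≡ 19 (mod 59) gives 13t ≡ 9 (mod 59), and since 13⁻¹ ≡ 50 (mod 59), t ≡ 37. Hence S ≡ 10 + 13·37 = 491 (mod 767).
From S ≡ 491 (mod 767) write S = 491 + 767t. Substituting into S ≡ 14 (mod 41) gives 767t ≡ 15 (mod 41), and since 29⁻¹ ≡ 17 (mod 41), t ≡ 9. Hence S ≡ 491 + 767·9 = 7394 (mod 31447).
From S ≡ 7394 (mod 31447) write S = 7394 + 31447t. Substituting into S ≡ 25 (mod 43) gives 31447t ≡ 27 (mod 43), and since 14⁻¹ ≡ 40 (mod 43), t ≡ 5. Hence S ≡ 7394 + 31447·5 = 164629 (mod 1352221).

164629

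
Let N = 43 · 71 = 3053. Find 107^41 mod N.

1288

Mod 43: 107 ≡ 21; 21^41 ≡ 41 (mod 43).
Mod 71: 107 ≡ 36; 36^41 ≡ 10 (mod 71).
Combine by CRT: x ≡ 41 (mod 43), x ≡ 10 (mod 71) ⇒ x ≡ 1288 (mod 3053).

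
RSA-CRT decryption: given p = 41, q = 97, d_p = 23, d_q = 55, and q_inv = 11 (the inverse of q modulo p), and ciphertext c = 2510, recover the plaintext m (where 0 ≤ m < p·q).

2902

m₁ = c^(d_p) mod p: c ≡ 9 (mod 41), and 9^23 mod 41 = 32.
m₂ = c^(d_q) mod q: c ≡ 85 (mod 97), and 85^55 mod 97 = 89.
h = q_inv·(m₁ − m₂) mod p = 11·(32 − 89) mod 41 = 29.
m = m₂ + h·q = 89 + 29·97 = 2902.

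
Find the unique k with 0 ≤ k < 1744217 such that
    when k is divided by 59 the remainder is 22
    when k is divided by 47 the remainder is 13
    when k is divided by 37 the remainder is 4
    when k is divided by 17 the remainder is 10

From k ≡ 22 (mod 59) write k = 22 + 59t. Substituting into k ≡ 13 (mod 47) gives 59t ≡ 38 (mod 47), and since 12⁻¹ ≡ 4 (mod 47), t ≡ 11. Hence k ≡ 22 + 59·11 = 671 (mod 2773).
From k ≡ 671 (mod 2773) write k = 671 + 2773t. Substituting into k ≡ 4 (mod 37) gives 2773t ≡ 36 (mod 37), and since 35⁻¹ ≡ 18 (mod 37), t ≡ 19. Hence k ≡ 671 + 2773·19 = 53358 (mod 102601).
From k ≡ 53358 (mod 102601) write k = 53358 + 102601t. Substituting into k ≡ 10 (mod 17) gives 102601t ≡ 15 (mod 17), and since 6⁻¹ ≡ 3 (mod 17), t ≡ 11. Hence k ≡ 53358 + 102601·11 = 1181969 (mod 1744217).

1181969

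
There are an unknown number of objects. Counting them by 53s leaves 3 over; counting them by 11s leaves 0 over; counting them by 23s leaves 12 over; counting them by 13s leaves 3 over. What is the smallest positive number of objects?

104731

The moduli are pairwise coprime; M = 53·11·23·13 = 174317.
M/53 = 3289; 3289 ≡ 3 (mod 53); 3·18 ≡ 1, so inverse 18.
M/11 = 15847; 15847 ≡ 7 (mod 11); 7·8 ≡ 1, so inverse 8.
M/23 = 7579; 7579 ≡ 12 (mod 23); 12·2 ≡ 1, so inverse 2.
M/13 = 13409; 13409 ≡ 6 (mod 13); 6·11 ≡ 1, so inverse 11.
N ≡ 3·3289·18 + 0·15847·8 + 12·7579·2 + 3·13409·11 = 801999.
801999 mod 174317 = 104731.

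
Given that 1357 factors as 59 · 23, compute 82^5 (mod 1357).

Mod 59: 82 ≡ 23; 23^5 ≡ 33 (mod 59).
Mod 23: 82 ≡ 13; 13^5 ≡ 4 (mod 23).
Combine by CRT: x ≡ 33 (mod 59), x ≡ 4 (mod 23) ⇒ x ≡ 1154 (mod 1357).

1154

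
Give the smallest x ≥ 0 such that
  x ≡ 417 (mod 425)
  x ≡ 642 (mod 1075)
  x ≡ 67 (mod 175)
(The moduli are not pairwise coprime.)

36117

Combine the congruences pairwise.
gcd(425, 1075) = 25 and 25 | (642 − 417), so the pair is consistent; merging gives x ≡ 17842 (mod 18275), where 18275 = lcm(425, 1075).
gcd(18275, 175) = 25 and 25 | (67 − 17842), so the pair is consistent; merging gives x ≡ 36117 (mod 127925), where 127925 = lcm(18275, 175).
The solution is unique modulo lcm(425, 1075, 175) = 127925.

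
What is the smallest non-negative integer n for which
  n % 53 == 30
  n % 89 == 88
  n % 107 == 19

The moduli are pairwise coprime; M = 53·89·107 = 504719.
M/53 = 9523; 9523 ≡ 36 (mod 53); 36·28 ≡ 1, so inverse 28.
M/89 = 5671; 5671 ≡ 64 (mod 89); 64·32 ≡ 1, so inverse 32.
M/107 = 4717; 4717 ≡ 9 (mod 107); 9·12 ≡ 1, so inverse 12.
n ≡ 30·9523·28 + 88·5671·32 + 19·4717·12 = 25044332.
25044332 mod 504719 = 313101.

313101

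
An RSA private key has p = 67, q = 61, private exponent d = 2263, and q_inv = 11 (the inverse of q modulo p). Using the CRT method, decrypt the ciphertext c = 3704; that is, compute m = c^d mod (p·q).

2719

d_p = d mod (p−1) = 2263 mod 66 = 19; d_q = d mod (q−1) = 43.
m₁ = c^(d_p) mod p: c ≡ 19 (mod 67), and 19^19 mod 67 = 39.
m₂ = c^(d_q) mod q: c ≡ 44 (mod 61), and 44^43 mod 61 = 35.
h = q_inv·(m₁ − m₂) mod p = 11·(39 − 35) mod 67 = 44.
m = m₂ + h·q = 35 + 44·61 = 2719.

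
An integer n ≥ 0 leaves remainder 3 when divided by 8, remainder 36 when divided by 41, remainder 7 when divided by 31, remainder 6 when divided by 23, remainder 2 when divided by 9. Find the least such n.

1244099

The moduli are pairwise coprime; M = 8·41·31·23·9 = 2104776.
M/8 = 263097; 263097 ≡ 1 (mod 8), inverse 1.
M/41 = 51336; 51336 ≡ 4 (mod 41); 4·31 ≡ 1, so inverse 31.
M/31 = 67896; 67896 ≡ 6 (mod 31); 6·26 ≡ 1, so inverse 26.
M/23 = 91512; 91512 ≡ 18 (mod 23); 18·9 ≡ 1, so inverse 9.
M/9 = 233864; 233864 ≡ 8 (mod 9); 8·8 ≡ 1, so inverse 8.
n ≡ 3·263097·1 + 36·51336·31 + 7·67896·26 + 6·91512·9 + 2·233864·8 = 79120811.
79120811 mod 2104776 = 1244099.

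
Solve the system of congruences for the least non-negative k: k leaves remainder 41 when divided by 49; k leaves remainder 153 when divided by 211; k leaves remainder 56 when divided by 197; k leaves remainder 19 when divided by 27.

From k ≡ 41 (mod 49) write k = 41 + 49t. Substituting into k ≡ 153 (mod 211) gives 49t ≡ 112 (mod 211), and since 49⁻¹ ≡ 56 (mod 211), t ≡ 153. Hence k ≡ 41 + 49·153 = 7538 (mod 10339).
From k ≡ 7538 (mod 10339) write k = 7538 + 10339t. Substituting into k ≡ 56 (mod 197) gives 10339t ≡ 4 (mod 197), and since 95⁻¹ ≡ 56 (mod 197), t ≡ 27. Hence k ≡ 7538 + 10339·27 = 286691 (mod 2036783).
From k ≡ 286691 (mod 2036783) write k = 286691 + 2036783t. Substituting into k ≡ 19 (mod 27) gives 2036783t ≡ 14 (mod 27), and since 11⁻¹ ≡ 5 (mod 27), t ≡ 16. Hence k ≡ 286691 + 2036783·16 = 32875219 (mod 54993141).

32875219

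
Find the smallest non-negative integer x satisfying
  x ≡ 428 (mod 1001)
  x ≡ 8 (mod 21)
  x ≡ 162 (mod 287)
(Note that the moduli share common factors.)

gcd(1001, 21) = 7 and 7 | (8 − 428), so the pair is consistent; merging gives x ≡ 428 (mod 3003), where 3003 = lcm(1001, 21).
gcd(3003, 287) = 7 and 7 | (162 − 428), so the pair is consistent; merging gives x ≡ 117545 (mod 123123), where 123123 = lcm(3003, 287).
The solution is unique modulo lcm(1001, 21, 287) = 123123.

117545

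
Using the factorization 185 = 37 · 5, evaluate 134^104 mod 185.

26

Mod 37: 134 ≡ 23; by Fermat, exponent reduces to 104 mod 36 = 32; 23^32 ≡ 26 (mod 37).
Mod 5: 134 ≡ 4; since 4 | 104, by Fermat 4^104 ≡ 1 (mod 5).
Combine by CRT: x ≡ 26 (mod 37), x ≡ 1 (mod 5) ⇒ x ≡ 26 (mod 185).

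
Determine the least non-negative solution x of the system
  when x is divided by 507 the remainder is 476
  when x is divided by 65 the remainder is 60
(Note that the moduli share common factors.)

gcd(507, 65) = 13 and 13 | (60 − 476), so the pair is consistent; merging gives x ≡ 1490 (mod 2535), where 2535 = lcm(507, 65).
The solution is unique modulo lcm(507, 65) = 2535.

1490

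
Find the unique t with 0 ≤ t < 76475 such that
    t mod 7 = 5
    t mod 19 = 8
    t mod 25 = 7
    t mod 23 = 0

From t ≡ 5 (mod 7) write t = 5 + 7s. Substituting into t ≡ 8 (mod 19) gives 7s ≡ 3 (mod 19), and since 7⁻¹ ≡ 11 (mod 19), s ≡ 14. Hence t ≡ 5 + 7·14 = 103 (mod 133).
From t ≡ 103 (mod 133) write t = 103 + 133s. Substituting into t ≡ 7 (mod 25) gives 133s ≡ 4 (mod 25), and since 8⁻¹ ≡ 22 (mod 25), s ≡ 13. Hence t ≡ 103 + 133·13 = 1832 (mod 3325).
From t ≡ 1832 (mod 3325) write t = 1832 + 3325s. Substituting into t ≡ 0 (mod 23) gives 3325s ≡ 8 (mod 23), and since 13⁻¹ ≡ 16 (mod 23), s ≡ 13. Hence t ≡ 1832 + 3325·13 = 45057 (mod 76475).

45057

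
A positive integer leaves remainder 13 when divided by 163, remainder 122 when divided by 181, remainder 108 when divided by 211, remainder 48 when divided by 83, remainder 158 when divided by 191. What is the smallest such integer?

55519041095

Combine the congruences pairwise.
From k ≡ 13 (mod 163) write k = 13 + 163t. Substituting into k ≡ 122 (mod 181) gives 163t ≡ 109 (mod 181), and since 163⁻¹ ≡ 10 (mod 181), t ≡ 4. Hence k ≡ 13 + 163·4 = 665 (mod 29503).
From k ≡ 665 (mod 29503) write k = 665 + 29503t. Substituting into k ≡ 108 (mod 211) gives 29503t ≡ 76 (mod 211), and since 174⁻¹ ≡ 57 (mod 211), t ≡ 112. Hence k ≡ 665 + 29503·112 = 3305001 (mod 6225133).
From k ≡ 3305001 (mod 6225133) write k = 3305001 + 6225133t. Substituting into k ≡ 48 (mod 83) gives 6225133t ≡ 24 (mod 83), and since 50⁻¹ ≡ 5 (mod 83), t ≡ 37. Hence k ≡ 3305001 + 6225133·37 = 233634922 (mod 516686039).
From k ≡ 233634922 (mod 516686039) write k = 233634922 + 516686039t. Substituting into k ≡ 158 (mod 191) gives 516686039t ≡ 65 (mod 191), and since 97⁻¹ ≡ 128 (mod 191), t ≡ 107. Hence k ≡ 233634922 + 516686039·107 = 55519041095 (mod 98687033449).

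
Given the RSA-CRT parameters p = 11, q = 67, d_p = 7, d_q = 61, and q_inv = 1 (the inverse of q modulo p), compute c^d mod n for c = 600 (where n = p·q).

m₁ = c^(d_p) mod p: c ≡ 6 (mod 11), and 6^7 mod 11 = 8.
m₂ = c^(d_q) mod q: c ≡ 64 (mod 67), and 64^61 mod 67 = 59.
h = q_inv·(m₁ − m₂) mod p = 1·(8 − 59) mod 11 = 4.
m = m₂ + h·q = 59 + 4·67 = 327.

327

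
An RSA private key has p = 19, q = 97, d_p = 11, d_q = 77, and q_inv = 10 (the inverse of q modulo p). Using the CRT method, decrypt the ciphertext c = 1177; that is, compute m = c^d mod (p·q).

m₁ = c^(d_p) mod p: c ≡ 18 (mod 19), and 18^11 mod 19 = 18.
m₂ = c^(d_q) mod q: c ≡ 13 (mod 97), and 13^77 mod 97 = 21.
h = q_inv·(m₁ − m₂) mod p = 10·(18 − 21) mod 19 = 8.
m = m₂ + h·q = 21 + 8·97 = 797.

797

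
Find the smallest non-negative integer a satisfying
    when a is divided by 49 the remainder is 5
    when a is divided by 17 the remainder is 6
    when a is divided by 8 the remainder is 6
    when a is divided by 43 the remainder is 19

47878

From a ≡ 5 (mod 49) write a = 5 + 49t. Substituting into a ≡ 6 (mod 17) gives 49t ≡ 1 (mod 17), and since 15⁻¹ ≡ 8 (mod 17), t ≡ 8. Hence a ≡ 5 + 49·8 = 397 (mod 833).
From a ≡ 397 (mod 833) write a = 397 + 833t. Substituting into a ≡ 6 (mod 8) gives 833t ≡ 1 (mod 8), and since 1⁻¹ ≡ 1 (mod 8), t ≡ 1. Hence a ≡ 397 + 833·1 = 1230 (mod 6664).
From a ≡ 1230 (mod 6664) write a = 1230 + 6664t. Substituting into a ≡ 19 (mod 43) gives 6664t ≡ 36 (mod 43), and since 42⁻¹ ≡ 42 (mod 43), t ≡ 7. Hence a ≡ 1230 + 6664·7 = 47878 (mod 286552).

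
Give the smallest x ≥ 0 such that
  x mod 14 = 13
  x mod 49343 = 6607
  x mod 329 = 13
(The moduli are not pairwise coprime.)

gcd(14, 49343) = 7 and 7 | (6607 − 13), so the pair is consistent; merging gives x ≡ 6607 (mod 98686), where 98686 = lcm(14, 49343).
gcd(98686, 329) = 7 and 7 | (13 − 6607), so the pair is consistent; merging gives x ≡ 105293 (mod 4638242), where 4638242 = lcm(98686, 329).
The solution is unique modulo lcm(14, 49343, 329) = 4638242.

105293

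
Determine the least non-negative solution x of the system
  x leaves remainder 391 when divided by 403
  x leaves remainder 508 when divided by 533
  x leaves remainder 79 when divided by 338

gcd(403, 533) = 13 and 13 | (508 − 391), so the pair is consistent; merging gives x ≡ 14899 (mod 16523), where 16523 = lcm(403, 533).
gcd(16523, 338) = 13 and 13 | (79 − 14899), so the pair is consistent; merging gives x ≡ 279267 (mod 429598), where 429598 = lcm(16523, 338).
The solution is unique modulo lcm(403, 533, 338) = 429598.

279267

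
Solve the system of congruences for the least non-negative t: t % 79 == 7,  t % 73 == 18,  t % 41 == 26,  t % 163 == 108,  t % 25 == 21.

The moduli are pairwise coprime; N = 79·73·41·163·25 = 963521525.
N/79 = 12196475; 12196475 ≡ 60 (mod 79); 60·54 ≡ 1, so inverse 54.
N/73 = 13198925; 13198925 ≡ 14 (mod 73); 14·47 ≡ 1, so inverse 47.
N/41 = 23500525; 23500525 ≡ 22 (mod 41); 22·28 ≡ 1, so inverse 28.
N/163 = 5911175; 5911175 ≡ 143 (mod 163); 143·57 ≡ 1, so inverse 57.
N/25 = 38540861; 38540861 ≡ 11 (mod 25); 11·16 ≡ 1, so inverse 16.
t ≡ 7·12196475·54 + 18·13198925·47 + 26·23500525·28 + 108·5911175·57 + 21·38540861·16 = 82223862896.
82223862896 mod 963521525 = 324533271.

324533271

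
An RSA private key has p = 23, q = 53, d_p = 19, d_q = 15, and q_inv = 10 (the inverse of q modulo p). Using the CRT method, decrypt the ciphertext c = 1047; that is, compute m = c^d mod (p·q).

997

m₁ = c^(d_p) mod p: c ≡ 12 (mod 23), and 12^19 mod 23 = 8.
m₂ = c^(d_q) mod q: c ≡ 40 (mod 53), and 40^15 mod 53 = 43.
h = q_inv·(m₁ − m₂) mod p = 10·(8 − 43) mod 23 = 18.
m = m₂ + h·q = 43 + 18·53 = 997.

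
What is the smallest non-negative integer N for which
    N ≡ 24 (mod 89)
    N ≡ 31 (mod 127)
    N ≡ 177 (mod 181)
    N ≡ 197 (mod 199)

The moduli are pairwise coprime; M = 89·127·181·199 = 407122757.
M/89 = 4574413; 4574413 ≡ 80 (mod 89); 80·79 ≡ 1, so inverse 79.
M/127 = 3205691; 3205691 ≡ 84 (mod 127); 84·62 ≡ 1, so inverse 62.
M/181 = 2249297; 2249297 ≡ 10 (mod 181); 10·163 ≡ 1, so inverse 163.
M/199 = 2045843; 2045843 ≡ 123 (mod 199); 123·144 ≡ 1, so inverse 144.
N ≡ 24·4574413·79 + 31·3205691·62 + 177·2249297·163 + 197·2045843·144 = 137765367121.
137765367121 mod 407122757 = 157875255.

157875255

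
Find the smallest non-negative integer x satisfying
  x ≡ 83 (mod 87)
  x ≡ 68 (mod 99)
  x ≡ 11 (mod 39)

gcd(87, 99) = 3 and 3 | (68 − 83), so the pair is consistent; merging gives x ≡ 2345 (mod 2871), where 2871 = lcm(87, 99).
gcd(2871, 39) = 3 and 3 | (11 − 2345), so the pair is consistent; merging gives x ≡ 31055 (mod 37323), where 37323 = lcm(2871, 39).
The solution is unique modulo lcm(87, 99, 39) = 37323.

31055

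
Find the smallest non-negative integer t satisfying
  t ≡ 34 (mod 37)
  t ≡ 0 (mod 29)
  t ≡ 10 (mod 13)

3364

The moduli are pairwise coprime; N = 37·29·13 = 13949.
N/37 = 377; 377 ≡ 7 (mod 37); 7·16 ≡ 1, so inverse 16.
N/29 = 481; 481 ≡ 17 (mod 29); 17·12 ≡ 1, so inverse 12.
N/13 = 1073; 1073 ≡ 7 (mod 13); 7·2 ≡ 1, so inverse 2.
t ≡ 34·377·16 + 0·481·12 + 10·1073·2 = 226548.
226548 mod 13949 = 3364.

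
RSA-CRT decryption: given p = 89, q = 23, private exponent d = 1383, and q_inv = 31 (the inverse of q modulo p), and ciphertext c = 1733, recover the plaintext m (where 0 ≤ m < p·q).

d_p = d mod (p−1) = 1383 mod 88 = 63; d_q = d mod (q−1) = 19.
m₁ = c^(d_p) mod p: c ≡ 42 (mod 89), and 42^63 mod 89 = 20.
m₂ = c^(d_q) mod q: c ≡ 8 (mod 23), and 8^19 mod 23 = 4.
h = q_inv·(m₁ − m₂) mod p = 31·(20 − 4) mod 89 = 51.
m = m₂ + h·q = 4 + 51·23 = 1177.

1177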